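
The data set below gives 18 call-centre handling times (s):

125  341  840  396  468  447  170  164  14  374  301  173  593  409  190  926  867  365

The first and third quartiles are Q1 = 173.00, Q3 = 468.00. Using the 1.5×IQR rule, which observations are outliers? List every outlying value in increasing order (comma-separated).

IQR = Q3 − Q1 = 468.00 − 173.00 = 295.00.
Lower fence = Q1 − 1.5·IQR = 173.00 − 442.50 = -269.50.
Upper fence = Q3 + 1.5·IQR = 468.00 + 442.50 = 910.50.
926 > 910.50 → outlier.
All remaining values lie within [-269.50, 910.50].

926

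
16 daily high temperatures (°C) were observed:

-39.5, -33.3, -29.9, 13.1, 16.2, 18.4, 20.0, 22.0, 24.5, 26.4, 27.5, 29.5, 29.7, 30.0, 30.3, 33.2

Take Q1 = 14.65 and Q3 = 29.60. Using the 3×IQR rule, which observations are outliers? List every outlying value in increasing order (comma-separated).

-39.5, -33.3

IQR = Q3 − Q1 = 29.60 − 14.65 = 14.95.
Lower fence = Q1 − 3·IQR = 14.65 − 44.85 = -30.20.
Upper fence = Q3 + 3·IQR = 29.60 + 44.85 = 74.45.
-39.5 < -30.20 → outlier.
-33.3 < -30.20 → outlier.
All remaining values lie within [-30.20, 74.45].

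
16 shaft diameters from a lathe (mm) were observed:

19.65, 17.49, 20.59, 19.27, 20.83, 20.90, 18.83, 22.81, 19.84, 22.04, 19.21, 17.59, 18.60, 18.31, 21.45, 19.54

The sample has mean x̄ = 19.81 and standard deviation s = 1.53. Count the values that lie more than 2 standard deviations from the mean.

0

Cutoffs: x̄ ± 2s = [16.75, 22.87].
Every value lies within the cutoffs.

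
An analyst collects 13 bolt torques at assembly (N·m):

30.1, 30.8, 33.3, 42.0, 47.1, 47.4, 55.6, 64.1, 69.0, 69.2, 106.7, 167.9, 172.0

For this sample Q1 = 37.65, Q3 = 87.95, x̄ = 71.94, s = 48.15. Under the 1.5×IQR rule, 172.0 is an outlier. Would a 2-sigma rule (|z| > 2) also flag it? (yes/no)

yes

z = (172.0 − 71.94) / 48.15 = 2.08.
|z| = 2.08 > 2.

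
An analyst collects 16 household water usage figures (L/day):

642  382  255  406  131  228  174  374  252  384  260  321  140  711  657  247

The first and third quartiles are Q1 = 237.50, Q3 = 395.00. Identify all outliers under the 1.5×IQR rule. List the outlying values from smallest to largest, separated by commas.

642, 657, 711

IQR = Q3 − Q1 = 395.00 − 237.50 = 157.50.
Lower fence = Q1 − 1.5·IQR = 237.50 − 236.25 = 1.25.
Upper fence = Q3 + 1.5·IQR = 395.00 + 236.25 = 631.25.
642 > 631.25 → outlier.
657 > 631.25 → outlier.
711 > 631.25 → outlier.
All remaining values lie within [1.25, 631.25].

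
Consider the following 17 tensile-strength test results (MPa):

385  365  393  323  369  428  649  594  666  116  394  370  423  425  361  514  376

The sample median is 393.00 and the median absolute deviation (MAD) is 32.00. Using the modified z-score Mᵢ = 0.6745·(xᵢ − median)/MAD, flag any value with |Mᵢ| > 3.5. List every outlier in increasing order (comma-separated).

|Mᵢ| > 3.5 ⇔ |xᵢ − 393.00| > 3.5·32.00/0.6745 = 166.05.
So outliers lie outside [226.95, 559.05].
116: M = -5.84 → outlier.
594: M = 4.24 → outlier.
649: M = 5.40 → outlier.
666: M = 5.75 → outlier.

116, 594, 649, 666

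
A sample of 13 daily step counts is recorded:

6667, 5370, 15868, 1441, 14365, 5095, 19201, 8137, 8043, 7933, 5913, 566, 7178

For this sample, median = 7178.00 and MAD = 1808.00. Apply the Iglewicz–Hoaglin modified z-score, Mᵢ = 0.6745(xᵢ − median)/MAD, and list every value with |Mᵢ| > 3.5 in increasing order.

19201

|Mᵢ| > 3.5 ⇔ |xᵢ − 7178.00| > 3.5·1808.00/0.6745 = 9381.76.
So outliers lie outside [-2203.76, 16559.76].
19201: M = 4.49 → outlier.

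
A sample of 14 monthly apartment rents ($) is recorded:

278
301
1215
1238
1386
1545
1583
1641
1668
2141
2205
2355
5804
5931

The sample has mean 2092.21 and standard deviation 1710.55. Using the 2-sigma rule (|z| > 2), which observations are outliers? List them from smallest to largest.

Cutoffs at x̄ ± 2s: 2092.21 ± 2·1710.55 = [-1328.89, 5513.31].
5804: z = 2.17, |z| > 2 → outlier.
5931: z = 2.24, |z| > 2 → outlier.
Every other value lies within [-1328.89, 5513.31].

5804, 5931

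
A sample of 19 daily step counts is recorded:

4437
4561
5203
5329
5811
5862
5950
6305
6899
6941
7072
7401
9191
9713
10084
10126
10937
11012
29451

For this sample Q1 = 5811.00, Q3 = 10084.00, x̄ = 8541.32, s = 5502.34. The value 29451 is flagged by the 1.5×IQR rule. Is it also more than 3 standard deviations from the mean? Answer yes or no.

z = (29451 − 8541.32) / 5502.34 = 3.80.
|z| = 3.80 > 3.

yes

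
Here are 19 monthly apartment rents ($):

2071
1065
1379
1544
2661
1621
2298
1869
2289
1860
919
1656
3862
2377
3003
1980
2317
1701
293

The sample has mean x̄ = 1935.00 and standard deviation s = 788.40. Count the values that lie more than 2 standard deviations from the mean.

Cutoffs: x̄ ± 2s = [358.20, 3511.80].
Outside the cutoffs: 293, 3862.

2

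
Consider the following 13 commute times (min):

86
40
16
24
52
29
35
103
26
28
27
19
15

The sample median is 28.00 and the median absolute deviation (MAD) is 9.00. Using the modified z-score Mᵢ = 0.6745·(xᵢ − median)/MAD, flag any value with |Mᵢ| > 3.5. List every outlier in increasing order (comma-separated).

86, 103

|Mᵢ| > 3.5 ⇔ |xᵢ − 28.00| > 3.5·9.00/0.6745 = 46.70.
So outliers lie outside [-18.70, 74.70].
86: M = 4.35 → outlier.
103: M = 5.62 → outlier.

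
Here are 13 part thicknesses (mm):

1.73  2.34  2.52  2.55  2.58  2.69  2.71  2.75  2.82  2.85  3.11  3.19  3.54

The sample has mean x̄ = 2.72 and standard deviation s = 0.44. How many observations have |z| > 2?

Cutoffs: x̄ ± 2s = [1.84, 3.60].
Outside the cutoffs: 1.73.

1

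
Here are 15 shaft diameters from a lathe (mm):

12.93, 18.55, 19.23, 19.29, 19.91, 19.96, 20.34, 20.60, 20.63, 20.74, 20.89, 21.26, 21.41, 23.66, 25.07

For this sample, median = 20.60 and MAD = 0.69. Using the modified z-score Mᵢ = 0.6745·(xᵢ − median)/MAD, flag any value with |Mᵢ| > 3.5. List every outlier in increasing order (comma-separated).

|Mᵢ| > 3.5 ⇔ |xᵢ − 20.60| > 3.5·0.69/0.6745 = 3.58.
So outliers lie outside [17.02, 24.18].
12.93: M = -7.50 → outlier.
25.07: M = 4.37 → outlier.

12.93, 25.07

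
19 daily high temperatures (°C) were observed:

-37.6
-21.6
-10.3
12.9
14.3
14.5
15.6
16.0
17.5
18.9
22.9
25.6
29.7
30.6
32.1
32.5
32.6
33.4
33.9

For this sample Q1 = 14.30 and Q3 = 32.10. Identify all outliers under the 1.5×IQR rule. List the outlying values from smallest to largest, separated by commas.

-37.6, -21.6

IQR = Q3 − Q1 = 32.10 − 14.30 = 17.80.
Lower fence = Q1 − 1.5·IQR = 14.30 − 26.70 = -12.40.
Upper fence = Q3 + 1.5·IQR = 32.10 + 26.70 = 58.80.
-37.6 < -12.40 → outlier.
-21.6 < -12.40 → outlier.
All remaining values lie within [-12.40, 58.80].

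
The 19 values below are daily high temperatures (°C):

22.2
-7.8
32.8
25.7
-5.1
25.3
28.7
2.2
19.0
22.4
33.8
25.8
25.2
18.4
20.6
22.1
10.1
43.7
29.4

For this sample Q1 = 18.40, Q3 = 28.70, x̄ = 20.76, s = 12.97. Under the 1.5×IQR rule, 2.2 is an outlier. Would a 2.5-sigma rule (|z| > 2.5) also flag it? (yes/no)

no

z = (2.2 − 20.76) / 12.97 = -1.43.
|z| = 1.43 ≤ 2.5.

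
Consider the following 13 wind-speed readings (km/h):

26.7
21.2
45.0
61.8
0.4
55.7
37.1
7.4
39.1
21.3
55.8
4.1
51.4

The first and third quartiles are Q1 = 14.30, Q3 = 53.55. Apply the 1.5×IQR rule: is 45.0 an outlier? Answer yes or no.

IQR = Q3 − Q1 = 53.55 − 14.30 = 39.25.
Lower fence = Q1 − 1.5·IQR = 14.30 − 58.875 = -44.575.
Upper fence = Q3 + 1.5·IQR = 53.55 + 58.875 = 112.425.
45.0 lies within [-44.575, 112.425].

no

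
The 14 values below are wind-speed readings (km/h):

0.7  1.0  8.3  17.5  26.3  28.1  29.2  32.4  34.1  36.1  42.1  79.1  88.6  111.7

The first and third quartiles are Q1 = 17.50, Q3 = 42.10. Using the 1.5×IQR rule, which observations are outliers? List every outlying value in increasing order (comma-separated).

79.1, 88.6, 111.7

IQR = Q3 − Q1 = 42.10 − 17.50 = 24.60.
Lower fence = Q1 − 1.5·IQR = 17.50 − 36.90 = -19.40.
Upper fence = Q3 + 1.5·IQR = 42.10 + 36.90 = 79.00.
79.1 > 79.00 → outlier.
88.6 > 79.00 → outlier.
111.7 > 79.00 → outlier.
All remaining values lie within [-19.40, 79.00].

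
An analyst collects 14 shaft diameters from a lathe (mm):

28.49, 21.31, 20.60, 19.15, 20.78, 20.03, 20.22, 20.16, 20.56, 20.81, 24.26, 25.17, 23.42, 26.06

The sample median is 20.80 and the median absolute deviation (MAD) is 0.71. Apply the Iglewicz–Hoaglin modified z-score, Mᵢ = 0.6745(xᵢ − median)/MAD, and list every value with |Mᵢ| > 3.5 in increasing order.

25.17, 26.06, 28.49

|Mᵢ| > 3.5 ⇔ |xᵢ − 20.80| > 3.5·0.71/0.6745 = 3.68.
So outliers lie outside [17.12, 24.48].
25.17: M = 4.15 → outlier.
26.06: M = 5.00 → outlier.
28.49: M = 7.31 → outlier.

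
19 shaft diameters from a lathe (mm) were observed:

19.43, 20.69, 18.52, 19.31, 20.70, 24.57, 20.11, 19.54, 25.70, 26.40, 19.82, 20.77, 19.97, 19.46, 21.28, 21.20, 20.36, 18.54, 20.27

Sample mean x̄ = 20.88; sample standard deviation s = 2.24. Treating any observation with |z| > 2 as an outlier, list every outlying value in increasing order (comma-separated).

Cutoffs at x̄ ± 2s: 20.88 ± 2·2.24 = [16.40, 25.36].
25.70: z = 2.15, |z| > 2 → outlier.
26.40: z = 2.46, |z| > 2 → outlier.
Every other value lies within [16.40, 25.36].

25.70, 26.40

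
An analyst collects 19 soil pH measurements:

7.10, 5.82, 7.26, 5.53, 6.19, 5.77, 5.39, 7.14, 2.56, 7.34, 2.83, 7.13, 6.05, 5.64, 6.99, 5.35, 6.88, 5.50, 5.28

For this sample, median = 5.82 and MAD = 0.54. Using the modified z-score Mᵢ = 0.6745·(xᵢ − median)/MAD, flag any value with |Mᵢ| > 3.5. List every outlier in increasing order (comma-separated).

|Mᵢ| > 3.5 ⇔ |xᵢ − 5.82| > 3.5·0.54/0.6745 = 2.80.
So outliers lie outside [3.02, 8.62].
2.56: M = -4.07 → outlier.
2.83: M = -3.73 → outlier.

2.56, 2.83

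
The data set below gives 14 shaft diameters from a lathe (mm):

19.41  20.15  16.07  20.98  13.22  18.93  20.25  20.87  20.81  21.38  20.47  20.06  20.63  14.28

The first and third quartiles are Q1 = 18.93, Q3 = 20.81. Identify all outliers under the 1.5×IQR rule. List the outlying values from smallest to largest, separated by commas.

IQR = Q3 − Q1 = 20.81 − 18.93 = 1.88.
Lower fence = Q1 − 1.5·IQR = 18.93 − 2.82 = 16.11.
Upper fence = Q3 + 1.5·IQR = 20.81 + 2.82 = 23.63.
13.22 < 16.11 → outlier.
14.28 < 16.11 → outlier.
16.07 < 16.11 → outlier.
All remaining values lie within [16.11, 23.63].

13.22, 14.28, 16.07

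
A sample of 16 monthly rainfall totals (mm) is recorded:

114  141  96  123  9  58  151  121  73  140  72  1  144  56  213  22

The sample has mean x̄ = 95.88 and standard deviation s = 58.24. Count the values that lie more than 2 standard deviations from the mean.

Cutoffs: x̄ ± 2s = [-20.60, 212.36].
Outside the cutoffs: 213.

1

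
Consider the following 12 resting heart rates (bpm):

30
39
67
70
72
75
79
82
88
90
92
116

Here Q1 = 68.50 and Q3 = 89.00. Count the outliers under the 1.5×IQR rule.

1

IQR = 20.50; fences at 68.50 − 30.75 = 37.75 and 89.00 + 30.75 = 119.75.
Outside the cutoffs: 30.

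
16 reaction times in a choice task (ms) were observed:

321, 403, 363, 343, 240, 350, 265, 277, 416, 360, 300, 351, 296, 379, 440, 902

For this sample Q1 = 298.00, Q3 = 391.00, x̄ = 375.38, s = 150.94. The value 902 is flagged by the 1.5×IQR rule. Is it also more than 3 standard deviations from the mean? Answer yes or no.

yes

z = (902 − 375.38) / 150.94 = 3.49.
|z| = 3.49 > 3.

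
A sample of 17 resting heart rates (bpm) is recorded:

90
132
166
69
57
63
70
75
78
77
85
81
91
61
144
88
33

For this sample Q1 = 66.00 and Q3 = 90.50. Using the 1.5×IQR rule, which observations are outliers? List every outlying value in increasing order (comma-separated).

132, 144, 166

IQR = Q3 − Q1 = 90.50 − 66.00 = 24.50.
Lower fence = Q1 − 1.5·IQR = 66.00 − 36.75 = 29.25.
Upper fence = Q3 + 1.5·IQR = 90.50 + 36.75 = 127.25.
132 > 127.25 → outlier.
144 > 127.25 → outlier.
166 > 127.25 → outlier.
All remaining values lie within [29.25, 127.25].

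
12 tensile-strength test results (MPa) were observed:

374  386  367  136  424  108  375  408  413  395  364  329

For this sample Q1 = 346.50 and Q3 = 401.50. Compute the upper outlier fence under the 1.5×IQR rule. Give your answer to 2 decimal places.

IQR = Q3 − Q1 = 401.50 − 346.50 = 55.00.
Lower fence = Q1 − 1.5·IQR = 346.50 − 82.50 = 264.00.
Upper fence = Q3 + 1.5·IQR = 401.50 + 82.50 = 484.00.

484.00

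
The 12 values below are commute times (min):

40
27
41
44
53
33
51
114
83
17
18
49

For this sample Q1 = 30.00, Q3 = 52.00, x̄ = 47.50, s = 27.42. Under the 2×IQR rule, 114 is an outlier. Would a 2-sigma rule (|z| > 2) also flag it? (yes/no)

z = (114 − 47.50) / 27.42 = 2.43.
|z| = 2.43 > 2.

yes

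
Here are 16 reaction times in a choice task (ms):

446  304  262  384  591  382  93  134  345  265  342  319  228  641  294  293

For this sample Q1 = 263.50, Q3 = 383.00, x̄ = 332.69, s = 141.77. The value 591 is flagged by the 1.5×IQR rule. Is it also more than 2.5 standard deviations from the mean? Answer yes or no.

no

z = (591 − 332.69) / 141.77 = 1.82.
|z| = 1.82 ≤ 2.5.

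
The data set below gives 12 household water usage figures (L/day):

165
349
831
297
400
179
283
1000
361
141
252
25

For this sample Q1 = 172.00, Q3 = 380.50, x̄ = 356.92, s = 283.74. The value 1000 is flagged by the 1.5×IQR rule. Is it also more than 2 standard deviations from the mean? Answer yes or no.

z = (1000 − 356.92) / 283.74 = 2.27.
|z| = 2.27 > 2.

yes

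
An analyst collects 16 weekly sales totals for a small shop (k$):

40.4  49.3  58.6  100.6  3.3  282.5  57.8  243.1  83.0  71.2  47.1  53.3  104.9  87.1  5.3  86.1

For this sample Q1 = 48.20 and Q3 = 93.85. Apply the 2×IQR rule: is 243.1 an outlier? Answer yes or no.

yes

IQR = Q3 − Q1 = 93.85 − 48.20 = 45.65.
Lower fence = Q1 − 2·IQR = 48.20 − 91.30 = -43.10.
Upper fence = Q3 + 2·IQR = 93.85 + 91.30 = 185.15.
243.1 lies above the upper fence.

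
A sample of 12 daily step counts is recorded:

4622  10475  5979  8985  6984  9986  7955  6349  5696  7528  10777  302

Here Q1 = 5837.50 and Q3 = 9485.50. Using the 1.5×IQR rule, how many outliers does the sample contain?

IQR = 3648.00; fences at 5837.50 − 5472.00 = 365.50 and 9485.50 + 5472.00 = 14957.50.
Outside the cutoffs: 302.

1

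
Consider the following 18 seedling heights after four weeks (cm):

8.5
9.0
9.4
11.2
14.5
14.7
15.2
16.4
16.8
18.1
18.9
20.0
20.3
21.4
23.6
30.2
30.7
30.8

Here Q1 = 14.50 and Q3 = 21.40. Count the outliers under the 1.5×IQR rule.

IQR = 6.90; fences at 14.50 − 10.35 = 4.15 and 21.40 + 10.35 = 31.75.
Every value lies within the cutoffs.

0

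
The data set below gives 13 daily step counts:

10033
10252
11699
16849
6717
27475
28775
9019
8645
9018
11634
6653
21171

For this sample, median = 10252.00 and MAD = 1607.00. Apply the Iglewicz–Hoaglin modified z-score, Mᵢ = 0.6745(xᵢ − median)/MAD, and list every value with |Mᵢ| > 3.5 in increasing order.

|Mᵢ| > 3.5 ⇔ |xᵢ − 10252.00| > 3.5·1607.00/0.6745 = 8338.77.
So outliers lie outside [1913.23, 18590.77].
21171: M = 4.58 → outlier.
27475: M = 7.23 → outlier.
28775: M = 7.77 → outlier.

21171, 27475, 28775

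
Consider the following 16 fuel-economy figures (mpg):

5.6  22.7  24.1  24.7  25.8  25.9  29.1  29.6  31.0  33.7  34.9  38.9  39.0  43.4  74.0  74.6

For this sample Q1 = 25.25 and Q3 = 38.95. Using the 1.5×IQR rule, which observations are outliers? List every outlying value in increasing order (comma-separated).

74.0, 74.6

IQR = Q3 − Q1 = 38.95 − 25.25 = 13.70.
Lower fence = Q1 − 1.5·IQR = 25.25 − 20.55 = 4.70.
Upper fence = Q3 + 1.5·IQR = 38.95 + 20.55 = 59.50.
74.0 > 59.50 → outlier.
74.6 > 59.50 → outlier.
All remaining values lie within [4.70, 59.50].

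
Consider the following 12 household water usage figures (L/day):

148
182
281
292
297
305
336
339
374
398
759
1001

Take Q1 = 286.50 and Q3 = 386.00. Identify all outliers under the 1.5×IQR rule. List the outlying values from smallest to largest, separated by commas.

IQR = Q3 − Q1 = 386.00 − 286.50 = 99.50.
Lower fence = Q1 − 1.5·IQR = 286.50 − 149.25 = 137.25.
Upper fence = Q3 + 1.5·IQR = 386.00 + 149.25 = 535.25.
759 > 535.25 → outlier.
1001 > 535.25 → outlier.
All remaining values lie within [137.25, 535.25].

759, 1001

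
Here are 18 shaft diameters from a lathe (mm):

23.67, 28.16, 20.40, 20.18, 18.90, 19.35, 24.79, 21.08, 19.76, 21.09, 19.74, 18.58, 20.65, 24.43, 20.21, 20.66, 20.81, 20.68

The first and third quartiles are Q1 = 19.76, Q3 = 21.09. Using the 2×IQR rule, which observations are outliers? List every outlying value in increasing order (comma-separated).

IQR = Q3 − Q1 = 21.09 − 19.76 = 1.33.
Lower fence = Q1 − 2·IQR = 19.76 − 2.66 = 17.10.
Upper fence = Q3 + 2·IQR = 21.09 + 2.66 = 23.75.
24.43 > 23.75 → outlier.
24.79 > 23.75 → outlier.
28.16 > 23.75 → outlier.
All remaining values lie within [17.10, 23.75].

24.43, 24.79, 28.16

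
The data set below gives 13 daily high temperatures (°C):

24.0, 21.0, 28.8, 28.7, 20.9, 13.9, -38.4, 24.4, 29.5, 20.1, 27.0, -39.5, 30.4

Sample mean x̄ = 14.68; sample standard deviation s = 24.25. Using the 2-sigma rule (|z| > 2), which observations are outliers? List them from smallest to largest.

Cutoffs at x̄ ± 2s: 14.68 ± 2·24.25 = [-33.82, 63.18].
-39.5: z = -2.23, |z| > 2 → outlier.
-38.4: z = -2.19, |z| > 2 → outlier.
Every other value lies within [-33.82, 63.18].

-39.5, -38.4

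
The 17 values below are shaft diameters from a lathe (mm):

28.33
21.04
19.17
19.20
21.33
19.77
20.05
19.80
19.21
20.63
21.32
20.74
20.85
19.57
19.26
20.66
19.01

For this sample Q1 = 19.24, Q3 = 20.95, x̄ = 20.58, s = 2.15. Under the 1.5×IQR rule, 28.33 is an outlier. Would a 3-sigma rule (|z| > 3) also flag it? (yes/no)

yes

z = (28.33 − 20.58) / 2.15 = 3.60.
|z| = 3.60 > 3.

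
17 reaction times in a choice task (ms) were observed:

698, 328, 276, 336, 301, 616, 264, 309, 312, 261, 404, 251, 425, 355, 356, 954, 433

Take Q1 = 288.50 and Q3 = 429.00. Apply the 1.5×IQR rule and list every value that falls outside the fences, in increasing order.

698, 954

IQR = Q3 − Q1 = 429.00 − 288.50 = 140.50.
Lower fence = Q1 − 1.5·IQR = 288.50 − 210.75 = 77.75.
Upper fence = Q3 + 1.5·IQR = 429.00 + 210.75 = 639.75.
698 > 639.75 → outlier.
954 > 639.75 → outlier.
All remaining values lie within [77.75, 639.75].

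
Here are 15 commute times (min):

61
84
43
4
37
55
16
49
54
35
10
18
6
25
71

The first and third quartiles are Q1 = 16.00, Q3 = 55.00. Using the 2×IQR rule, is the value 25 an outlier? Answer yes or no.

IQR = Q3 − Q1 = 55.00 − 16.00 = 39.00.
Lower fence = Q1 − 2·IQR = 16.00 − 78.00 = -62.00.
Upper fence = Q3 + 2·IQR = 55.00 + 78.00 = 133.00.
25 lies within [-62.00, 133.00].

no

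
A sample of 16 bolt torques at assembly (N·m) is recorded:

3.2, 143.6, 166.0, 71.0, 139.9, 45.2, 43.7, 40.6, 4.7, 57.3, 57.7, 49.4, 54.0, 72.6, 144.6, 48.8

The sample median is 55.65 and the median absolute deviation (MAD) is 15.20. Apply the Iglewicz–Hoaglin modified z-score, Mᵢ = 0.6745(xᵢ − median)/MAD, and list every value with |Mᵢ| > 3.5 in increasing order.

|Mᵢ| > 3.5 ⇔ |xᵢ − 55.65| > 3.5·15.20/0.6745 = 78.87.
So outliers lie outside [-23.22, 134.52].
139.9: M = 3.74 → outlier.
143.6: M = 3.90 → outlier.
144.6: M = 3.95 → outlier.
166.0: M = 4.90 → outlier.

139.9, 143.6, 144.6, 166.0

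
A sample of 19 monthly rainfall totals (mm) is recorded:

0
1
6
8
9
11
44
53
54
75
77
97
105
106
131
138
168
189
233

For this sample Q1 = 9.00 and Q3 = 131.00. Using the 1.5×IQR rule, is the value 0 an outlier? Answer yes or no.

no

IQR = Q3 − Q1 = 131.00 − 9.00 = 122.00.
Lower fence = Q1 − 1.5·IQR = 9.00 − 183.00 = -174.00.
Upper fence = Q3 + 1.5·IQR = 131.00 + 183.00 = 314.00.
0 lies within [-174.00, 314.00].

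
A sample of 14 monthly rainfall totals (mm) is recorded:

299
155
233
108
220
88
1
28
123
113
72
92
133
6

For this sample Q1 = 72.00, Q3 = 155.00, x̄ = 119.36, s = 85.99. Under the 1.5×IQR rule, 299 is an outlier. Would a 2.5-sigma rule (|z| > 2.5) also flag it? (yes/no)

no

z = (299 − 119.36) / 85.99 = 2.09.
|z| = 2.09 ≤ 2.5.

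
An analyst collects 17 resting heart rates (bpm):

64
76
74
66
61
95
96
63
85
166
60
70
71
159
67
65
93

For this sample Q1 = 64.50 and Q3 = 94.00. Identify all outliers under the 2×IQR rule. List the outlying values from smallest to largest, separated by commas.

159, 166

IQR = Q3 − Q1 = 94.00 − 64.50 = 29.50.
Lower fence = Q1 − 2·IQR = 64.50 − 59.00 = 5.50.
Upper fence = Q3 + 2·IQR = 94.00 + 59.00 = 153.00.
159 > 153.00 → outlier.
166 > 153.00 → outlier.
All remaining values lie within [5.50, 153.00].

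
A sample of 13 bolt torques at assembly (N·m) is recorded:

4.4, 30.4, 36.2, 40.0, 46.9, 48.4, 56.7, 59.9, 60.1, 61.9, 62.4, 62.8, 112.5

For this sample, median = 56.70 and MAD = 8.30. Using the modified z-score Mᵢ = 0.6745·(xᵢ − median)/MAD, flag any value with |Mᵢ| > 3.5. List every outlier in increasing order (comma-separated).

4.4, 112.5

|Mᵢ| > 3.5 ⇔ |xᵢ − 56.70| > 3.5·8.30/0.6745 = 43.07.
So outliers lie outside [13.63, 99.77].
4.4: M = -4.25 → outlier.
112.5: M = 4.53 → outlier.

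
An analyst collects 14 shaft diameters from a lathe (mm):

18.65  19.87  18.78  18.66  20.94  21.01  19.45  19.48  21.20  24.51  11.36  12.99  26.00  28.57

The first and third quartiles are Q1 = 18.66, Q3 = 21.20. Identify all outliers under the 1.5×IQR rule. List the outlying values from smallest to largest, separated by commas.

IQR = Q3 − Q1 = 21.20 − 18.66 = 2.54.
Lower fence = Q1 − 1.5·IQR = 18.66 − 3.81 = 14.85.
Upper fence = Q3 + 1.5·IQR = 21.20 + 3.81 = 25.01.
11.36 < 14.85 → outlier.
12.99 < 14.85 → outlier.
26.00 > 25.01 → outlier.
28.57 > 25.01 → outlier.
All remaining values lie within [14.85, 25.01].

11.36, 12.99, 26.00, 28.57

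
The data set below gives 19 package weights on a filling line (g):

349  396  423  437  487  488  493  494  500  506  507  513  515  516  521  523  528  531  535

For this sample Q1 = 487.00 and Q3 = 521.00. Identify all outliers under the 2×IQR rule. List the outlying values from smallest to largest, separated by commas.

IQR = Q3 − Q1 = 521.00 − 487.00 = 34.00.
Lower fence = Q1 − 2·IQR = 487.00 − 68.00 = 419.00.
Upper fence = Q3 + 2·IQR = 521.00 + 68.00 = 589.00.
349 < 419.00 → outlier.
396 < 419.00 → outlier.
All remaining values lie within [419.00, 589.00].

349, 396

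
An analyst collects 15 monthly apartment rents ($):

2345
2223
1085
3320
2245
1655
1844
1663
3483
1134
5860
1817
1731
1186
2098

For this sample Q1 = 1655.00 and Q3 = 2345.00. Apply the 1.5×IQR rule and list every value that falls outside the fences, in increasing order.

3483, 5860

IQR = Q3 − Q1 = 2345.00 − 1655.00 = 690.00.
Lower fence = Q1 − 1.5·IQR = 1655.00 − 1035.00 = 620.00.
Upper fence = Q3 + 1.5·IQR = 2345.00 + 1035.00 = 3380.00.
3483 > 3380.00 → outlier.
5860 > 3380.00 → outlier.
All remaining values lie within [620.00, 3380.00].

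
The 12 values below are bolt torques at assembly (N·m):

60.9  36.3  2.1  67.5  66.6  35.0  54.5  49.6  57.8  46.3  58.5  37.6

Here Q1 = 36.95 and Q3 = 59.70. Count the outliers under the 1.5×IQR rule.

1

IQR = 22.75; fences at 36.95 − 34.125 = 2.825 and 59.70 + 34.125 = 93.825.
Outside the cutoffs: 2.1.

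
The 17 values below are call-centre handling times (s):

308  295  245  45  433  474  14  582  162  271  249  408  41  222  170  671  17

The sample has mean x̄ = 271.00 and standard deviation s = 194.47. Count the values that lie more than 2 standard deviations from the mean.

Cutoffs: x̄ ± 2s = [-117.94, 659.94].
Outside the cutoffs: 671.

1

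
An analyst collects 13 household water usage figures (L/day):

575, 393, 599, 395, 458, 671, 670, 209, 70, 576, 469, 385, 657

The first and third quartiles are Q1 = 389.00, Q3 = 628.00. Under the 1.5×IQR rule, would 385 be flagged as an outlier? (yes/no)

no

IQR = Q3 − Q1 = 628.00 − 389.00 = 239.00.
Lower fence = Q1 − 1.5·IQR = 389.00 − 358.50 = 30.50.
Upper fence = Q3 + 1.5·IQR = 628.00 + 358.50 = 986.50.
385 lies within [30.50, 986.50].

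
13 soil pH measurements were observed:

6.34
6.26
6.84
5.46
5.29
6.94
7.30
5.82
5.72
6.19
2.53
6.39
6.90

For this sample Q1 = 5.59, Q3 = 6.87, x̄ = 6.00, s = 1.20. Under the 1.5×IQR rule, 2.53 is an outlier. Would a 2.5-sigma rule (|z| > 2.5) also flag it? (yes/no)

yes

z = (2.53 − 6.00) / 1.20 = -2.89.
|z| = 2.89 > 2.5.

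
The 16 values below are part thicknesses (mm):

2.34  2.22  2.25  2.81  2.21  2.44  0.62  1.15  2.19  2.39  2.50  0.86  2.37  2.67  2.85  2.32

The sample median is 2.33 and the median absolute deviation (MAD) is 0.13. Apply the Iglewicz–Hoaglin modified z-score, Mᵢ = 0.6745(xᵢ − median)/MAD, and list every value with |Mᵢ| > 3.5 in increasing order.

0.62, 0.86, 1.15

|Mᵢ| > 3.5 ⇔ |xᵢ − 2.33| > 3.5·0.13/0.6745 = 0.67.
So outliers lie outside [1.66, 3.00].
0.62: M = -8.87 → outlier.
0.86: M = -7.63 → outlier.
1.15: M = -6.12 → outlier.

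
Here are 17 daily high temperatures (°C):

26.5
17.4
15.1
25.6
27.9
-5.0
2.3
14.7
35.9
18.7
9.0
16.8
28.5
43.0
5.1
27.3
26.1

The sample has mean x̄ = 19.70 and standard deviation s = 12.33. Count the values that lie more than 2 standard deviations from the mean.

Cutoffs: x̄ ± 2s = [-4.96, 44.36].
Outside the cutoffs: -5.0.

1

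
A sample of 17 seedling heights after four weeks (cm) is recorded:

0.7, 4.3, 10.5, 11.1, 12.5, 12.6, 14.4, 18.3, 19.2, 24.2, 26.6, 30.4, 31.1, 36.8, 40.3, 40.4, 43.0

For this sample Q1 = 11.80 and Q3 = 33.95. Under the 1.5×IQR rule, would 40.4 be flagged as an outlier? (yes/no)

IQR = Q3 − Q1 = 33.95 − 11.80 = 22.15.
Lower fence = Q1 − 1.5·IQR = 11.80 − 33.225 = -21.425.
Upper fence = Q3 + 1.5·IQR = 33.95 + 33.225 = 67.175.
40.4 lies within [-21.425, 67.175].

no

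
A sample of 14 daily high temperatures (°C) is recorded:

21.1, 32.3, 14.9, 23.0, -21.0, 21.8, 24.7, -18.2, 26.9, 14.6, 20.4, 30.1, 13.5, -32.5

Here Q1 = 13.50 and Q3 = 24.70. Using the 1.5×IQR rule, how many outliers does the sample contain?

3

IQR = 11.20; fences at 13.50 − 16.80 = -3.30 and 24.70 + 16.80 = 41.50.
Outside the cutoffs: -32.5, -21.0, -18.2.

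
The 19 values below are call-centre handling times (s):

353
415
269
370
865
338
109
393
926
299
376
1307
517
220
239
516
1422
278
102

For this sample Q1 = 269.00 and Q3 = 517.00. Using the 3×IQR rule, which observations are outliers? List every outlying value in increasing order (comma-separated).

IQR = Q3 − Q1 = 517.00 − 269.00 = 248.00.
Lower fence = Q1 − 3·IQR = 269.00 − 744.00 = -475.00.
Upper fence = Q3 + 3·IQR = 517.00 + 744.00 = 1261.00.
1307 > 1261.00 → outlier.
1422 > 1261.00 → outlier.
All remaining values lie within [-475.00, 1261.00].

1307, 1422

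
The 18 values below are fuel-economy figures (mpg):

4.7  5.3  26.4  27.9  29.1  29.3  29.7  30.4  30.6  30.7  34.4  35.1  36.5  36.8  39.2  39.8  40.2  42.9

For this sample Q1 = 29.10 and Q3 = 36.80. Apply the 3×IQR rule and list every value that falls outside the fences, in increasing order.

IQR = Q3 − Q1 = 36.80 − 29.10 = 7.70.
Lower fence = Q1 − 3·IQR = 29.10 − 23.10 = 6.00.
Upper fence = Q3 + 3·IQR = 36.80 + 23.10 = 59.90.
4.7 < 6.00 → outlier.
5.3 < 6.00 → outlier.
All remaining values lie within [6.00, 59.90].

4.7, 5.3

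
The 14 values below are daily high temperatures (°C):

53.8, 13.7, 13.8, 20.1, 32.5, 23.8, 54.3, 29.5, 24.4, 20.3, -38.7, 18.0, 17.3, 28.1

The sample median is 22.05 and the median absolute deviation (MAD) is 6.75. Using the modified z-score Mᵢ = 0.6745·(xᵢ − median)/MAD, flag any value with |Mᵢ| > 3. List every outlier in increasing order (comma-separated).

-38.7, 53.8, 54.3

|Mᵢ| > 3 ⇔ |xᵢ − 22.05| > 3·6.75/0.6745 = 30.02.
So outliers lie outside [-7.97, 52.07].
-38.7: M = -6.07 → outlier.
53.8: M = 3.17 → outlier.
54.3: M = 3.22 → outlier.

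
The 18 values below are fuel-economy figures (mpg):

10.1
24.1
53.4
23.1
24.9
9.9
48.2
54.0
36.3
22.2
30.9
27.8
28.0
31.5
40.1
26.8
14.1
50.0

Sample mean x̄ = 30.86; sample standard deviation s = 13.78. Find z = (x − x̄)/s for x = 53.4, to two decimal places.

1.64

z = (53.4 − 30.86) / 13.78 = 1.64.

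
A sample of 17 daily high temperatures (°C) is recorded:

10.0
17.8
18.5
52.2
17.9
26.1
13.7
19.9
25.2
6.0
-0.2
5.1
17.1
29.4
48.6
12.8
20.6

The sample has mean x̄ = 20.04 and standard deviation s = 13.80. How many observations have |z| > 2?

2

Cutoffs: x̄ ± 2s = [-7.56, 47.64].
Outside the cutoffs: 48.6, 52.2.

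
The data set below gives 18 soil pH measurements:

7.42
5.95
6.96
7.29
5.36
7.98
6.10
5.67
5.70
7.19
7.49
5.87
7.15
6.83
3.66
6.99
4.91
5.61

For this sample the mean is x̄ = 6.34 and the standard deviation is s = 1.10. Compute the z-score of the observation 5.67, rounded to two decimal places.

-0.61

z = (5.67 − 6.34) / 1.10 = -0.61.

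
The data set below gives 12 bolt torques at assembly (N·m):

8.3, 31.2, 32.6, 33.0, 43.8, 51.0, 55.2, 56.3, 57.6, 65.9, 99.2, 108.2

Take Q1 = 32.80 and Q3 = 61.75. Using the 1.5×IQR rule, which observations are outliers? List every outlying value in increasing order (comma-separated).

108.2

IQR = Q3 − Q1 = 61.75 − 32.80 = 28.95.
Lower fence = Q1 − 1.5·IQR = 32.80 − 43.425 = -10.625.
Upper fence = Q3 + 1.5·IQR = 61.75 + 43.425 = 105.175.
108.2 > 105.175 → outlier.
All remaining values lie within [-10.625, 105.175].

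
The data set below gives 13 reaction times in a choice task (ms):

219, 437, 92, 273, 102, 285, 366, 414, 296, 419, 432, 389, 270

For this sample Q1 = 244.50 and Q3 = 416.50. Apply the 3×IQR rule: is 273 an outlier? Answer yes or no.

IQR = Q3 − Q1 = 416.50 − 244.50 = 172.00.
Lower fence = Q1 − 3·IQR = 244.50 − 516.00 = -271.50.
Upper fence = Q3 + 3·IQR = 416.50 + 516.00 = 932.50.
273 lies within [-271.50, 932.50].

no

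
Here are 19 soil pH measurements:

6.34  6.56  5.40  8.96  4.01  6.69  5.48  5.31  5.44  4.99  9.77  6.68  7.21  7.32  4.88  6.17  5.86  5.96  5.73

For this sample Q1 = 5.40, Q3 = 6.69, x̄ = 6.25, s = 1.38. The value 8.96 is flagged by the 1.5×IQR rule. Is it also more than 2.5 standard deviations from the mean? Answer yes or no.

z = (8.96 − 6.25) / 1.38 = 1.96.
|z| = 1.96 ≤ 2.5.

no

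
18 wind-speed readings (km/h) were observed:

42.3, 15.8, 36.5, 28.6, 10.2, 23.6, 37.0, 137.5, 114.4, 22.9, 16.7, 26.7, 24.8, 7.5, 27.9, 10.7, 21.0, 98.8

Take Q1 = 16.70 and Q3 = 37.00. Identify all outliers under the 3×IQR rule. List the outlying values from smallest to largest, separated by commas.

IQR = Q3 − Q1 = 37.00 − 16.70 = 20.30.
Lower fence = Q1 − 3·IQR = 16.70 − 60.90 = -44.20.
Upper fence = Q3 + 3·IQR = 37.00 + 60.90 = 97.90.
98.8 > 97.90 → outlier.
114.4 > 97.90 → outlier.
137.5 > 97.90 → outlier.
All remaining values lie within [-44.20, 97.90].

98.8, 114.4, 137.5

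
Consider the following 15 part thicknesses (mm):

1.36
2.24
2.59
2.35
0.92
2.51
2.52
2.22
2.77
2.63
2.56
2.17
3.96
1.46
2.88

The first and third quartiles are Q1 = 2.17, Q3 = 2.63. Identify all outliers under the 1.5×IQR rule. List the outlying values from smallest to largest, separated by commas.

IQR = Q3 − Q1 = 2.63 − 2.17 = 0.46.
Lower fence = Q1 − 1.5·IQR = 2.17 − 0.69 = 1.48.
Upper fence = Q3 + 1.5·IQR = 2.63 + 0.69 = 3.32.
0.92 < 1.48 → outlier.
1.36 < 1.48 → outlier.
1.46 < 1.48 → outlier.
3.96 > 3.32 → outlier.
All remaining values lie within [1.48, 3.32].

0.92, 1.36, 1.46, 3.96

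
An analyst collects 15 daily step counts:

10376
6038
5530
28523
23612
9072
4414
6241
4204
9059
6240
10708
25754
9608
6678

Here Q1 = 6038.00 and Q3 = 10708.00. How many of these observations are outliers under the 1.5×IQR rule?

IQR = 4670.00; fences at 6038.00 − 7005.00 = -967.00 and 10708.00 + 7005.00 = 17713.00.
Outside the cutoffs: 23612, 25754, 28523.

3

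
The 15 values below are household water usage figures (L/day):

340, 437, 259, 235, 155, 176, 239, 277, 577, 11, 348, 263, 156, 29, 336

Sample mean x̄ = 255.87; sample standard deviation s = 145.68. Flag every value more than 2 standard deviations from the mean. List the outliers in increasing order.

Cutoffs at x̄ ± 2s: 255.87 ± 2·145.68 = [-35.49, 547.23].
577: z = 2.20, |z| > 2 → outlier.
Every other value lies within [-35.49, 547.23].

577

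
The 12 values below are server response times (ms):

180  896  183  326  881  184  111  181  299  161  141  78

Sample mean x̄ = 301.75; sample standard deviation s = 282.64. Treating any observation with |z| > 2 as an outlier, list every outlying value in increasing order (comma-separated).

881, 896

Cutoffs at x̄ ± 2s: 301.75 ± 2·282.64 = [-263.53, 867.03].
881: z = 2.05, |z| > 2 → outlier.
896: z = 2.10, |z| > 2 → outlier.
Every other value lies within [-263.53, 867.03].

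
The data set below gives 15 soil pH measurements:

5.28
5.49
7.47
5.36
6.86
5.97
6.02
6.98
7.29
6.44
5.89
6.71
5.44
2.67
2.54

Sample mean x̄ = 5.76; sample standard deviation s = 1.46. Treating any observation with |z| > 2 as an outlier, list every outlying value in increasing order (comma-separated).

Cutoffs at x̄ ± 2s: 5.76 ± 2·1.46 = [2.84, 8.68].
2.54: z = -2.21, |z| > 2 → outlier.
2.67: z = -2.12, |z| > 2 → outlier.
Every other value lies within [2.84, 8.68].

2.54, 2.67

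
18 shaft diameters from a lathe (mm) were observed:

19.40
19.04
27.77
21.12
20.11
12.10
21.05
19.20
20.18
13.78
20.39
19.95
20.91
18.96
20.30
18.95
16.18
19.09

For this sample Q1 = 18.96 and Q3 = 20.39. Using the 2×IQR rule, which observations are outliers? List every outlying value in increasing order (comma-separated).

12.10, 13.78, 27.77

IQR = Q3 − Q1 = 20.39 − 18.96 = 1.43.
Lower fence = Q1 − 2·IQR = 18.96 − 2.86 = 16.10.
Upper fence = Q3 + 2·IQR = 20.39 + 2.86 = 23.25.
12.10 < 16.10 → outlier.
13.78 < 16.10 → outlier.
27.77 > 23.25 → outlier.
All remaining values lie within [16.10, 23.25].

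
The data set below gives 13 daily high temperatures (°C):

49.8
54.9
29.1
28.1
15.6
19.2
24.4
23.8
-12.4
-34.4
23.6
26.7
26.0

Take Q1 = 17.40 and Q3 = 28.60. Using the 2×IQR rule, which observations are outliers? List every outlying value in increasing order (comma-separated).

IQR = Q3 − Q1 = 28.60 − 17.40 = 11.20.
Lower fence = Q1 − 2·IQR = 17.40 − 22.40 = -5.00.
Upper fence = Q3 + 2·IQR = 28.60 + 22.40 = 51.00.
-34.4 < -5.00 → outlier.
-12.4 < -5.00 → outlier.
54.9 > 51.00 → outlier.
All remaining values lie within [-5.00, 51.00].

-34.4, -12.4, 54.9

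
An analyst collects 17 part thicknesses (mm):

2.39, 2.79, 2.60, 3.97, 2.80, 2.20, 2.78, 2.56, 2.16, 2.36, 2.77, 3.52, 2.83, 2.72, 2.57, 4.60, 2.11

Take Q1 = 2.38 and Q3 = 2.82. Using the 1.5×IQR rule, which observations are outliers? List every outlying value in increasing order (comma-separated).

IQR = Q3 − Q1 = 2.82 − 2.38 = 0.44.
Lower fence = Q1 − 1.5·IQR = 2.38 − 0.66 = 1.72.
Upper fence = Q3 + 1.5·IQR = 2.82 + 0.66 = 3.48.
3.52 > 3.48 → outlier.
3.97 > 3.48 → outlier.
4.60 > 3.48 → outlier.
All remaining values lie within [1.72, 3.48].

3.52, 3.97, 4.60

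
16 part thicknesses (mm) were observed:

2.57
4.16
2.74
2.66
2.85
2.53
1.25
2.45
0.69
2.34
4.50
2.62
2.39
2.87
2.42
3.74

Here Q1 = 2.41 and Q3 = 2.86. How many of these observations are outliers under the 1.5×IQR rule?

5

IQR = 0.45; fences at 2.41 − 0.675 = 1.735 and 2.86 + 0.675 = 3.535.
Outside the cutoffs: 0.69, 1.25, 3.74, 4.16, 4.50.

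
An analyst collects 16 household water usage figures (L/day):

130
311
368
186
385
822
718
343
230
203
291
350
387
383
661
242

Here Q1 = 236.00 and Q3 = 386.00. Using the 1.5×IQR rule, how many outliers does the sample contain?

IQR = 150.00; fences at 236.00 − 225.00 = 11.00 and 386.00 + 225.00 = 611.00.
Outside the cutoffs: 661, 718, 822.

3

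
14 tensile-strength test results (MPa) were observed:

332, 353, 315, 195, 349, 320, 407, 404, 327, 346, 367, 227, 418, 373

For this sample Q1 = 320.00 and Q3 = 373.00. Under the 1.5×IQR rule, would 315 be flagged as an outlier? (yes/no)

no

IQR = Q3 − Q1 = 373.00 − 320.00 = 53.00.
Lower fence = Q1 − 1.5·IQR = 320.00 − 79.50 = 240.50.
Upper fence = Q3 + 1.5·IQR = 373.00 + 79.50 = 452.50.
315 lies within [240.50, 452.50].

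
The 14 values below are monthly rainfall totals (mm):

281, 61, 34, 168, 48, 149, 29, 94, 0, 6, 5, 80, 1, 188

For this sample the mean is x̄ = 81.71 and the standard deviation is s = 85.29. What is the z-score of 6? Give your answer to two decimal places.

z = (6 − 81.71) / 85.29 = -0.89.

-0.89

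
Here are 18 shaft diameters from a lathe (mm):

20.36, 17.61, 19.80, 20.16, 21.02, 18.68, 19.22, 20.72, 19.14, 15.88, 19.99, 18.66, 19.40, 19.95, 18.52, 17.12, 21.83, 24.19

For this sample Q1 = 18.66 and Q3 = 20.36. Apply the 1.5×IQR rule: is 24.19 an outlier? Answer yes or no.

IQR = Q3 − Q1 = 20.36 − 18.66 = 1.70.
Lower fence = Q1 − 1.5·IQR = 18.66 − 2.55 = 16.11.
Upper fence = Q3 + 1.5·IQR = 20.36 + 2.55 = 22.91.
24.19 lies above the upper fence.

yes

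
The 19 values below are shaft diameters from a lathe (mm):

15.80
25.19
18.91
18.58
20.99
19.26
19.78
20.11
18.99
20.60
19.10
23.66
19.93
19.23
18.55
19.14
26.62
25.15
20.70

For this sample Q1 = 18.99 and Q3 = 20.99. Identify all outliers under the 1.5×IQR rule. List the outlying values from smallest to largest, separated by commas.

IQR = Q3 − Q1 = 20.99 − 18.99 = 2.00.
Lower fence = Q1 − 1.5·IQR = 18.99 − 3.00 = 15.99.
Upper fence = Q3 + 1.5·IQR = 20.99 + 3.00 = 23.99.
15.80 < 15.99 → outlier.
25.15 > 23.99 → outlier.
25.19 > 23.99 → outlier.
26.62 > 23.99 → outlier.
All remaining values lie within [15.99, 23.99].

15.80, 25.15, 25.19, 26.62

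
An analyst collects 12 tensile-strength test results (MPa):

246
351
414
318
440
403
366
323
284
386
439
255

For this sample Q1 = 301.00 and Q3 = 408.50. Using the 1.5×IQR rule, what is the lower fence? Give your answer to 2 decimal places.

139.75

IQR = Q3 − Q1 = 408.50 − 301.00 = 107.50.
Lower fence = Q1 − 1.5·IQR = 301.00 − 161.25 = 139.75.
Upper fence = Q3 + 1.5·IQR = 408.50 + 161.25 = 569.75.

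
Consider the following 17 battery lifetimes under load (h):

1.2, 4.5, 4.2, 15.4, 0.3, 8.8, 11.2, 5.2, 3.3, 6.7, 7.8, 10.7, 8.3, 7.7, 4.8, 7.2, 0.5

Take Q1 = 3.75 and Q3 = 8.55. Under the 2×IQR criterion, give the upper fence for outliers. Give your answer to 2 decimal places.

18.15

IQR = Q3 − Q1 = 8.55 − 3.75 = 4.80.
Lower fence = Q1 − 2·IQR = 3.75 − 9.60 = -5.85.
Upper fence = Q3 + 2·IQR = 8.55 + 9.60 = 18.15.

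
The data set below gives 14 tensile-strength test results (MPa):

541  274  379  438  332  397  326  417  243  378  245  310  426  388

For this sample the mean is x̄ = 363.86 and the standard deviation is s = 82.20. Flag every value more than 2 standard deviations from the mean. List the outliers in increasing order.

541

Cutoffs at x̄ ± 2s: 363.86 ± 2·82.20 = [199.46, 528.26].
541: z = 2.15, |z| > 2 → outlier.
Every other value lies within [199.46, 528.26].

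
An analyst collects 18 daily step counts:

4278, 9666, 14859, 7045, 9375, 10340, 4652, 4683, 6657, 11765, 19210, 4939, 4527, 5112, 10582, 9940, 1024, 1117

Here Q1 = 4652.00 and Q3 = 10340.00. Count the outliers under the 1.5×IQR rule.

IQR = 5688.00; fences at 4652.00 − 8532.00 = -3880.00 and 10340.00 + 8532.00 = 18872.00.
Outside the cutoffs: 19210.

1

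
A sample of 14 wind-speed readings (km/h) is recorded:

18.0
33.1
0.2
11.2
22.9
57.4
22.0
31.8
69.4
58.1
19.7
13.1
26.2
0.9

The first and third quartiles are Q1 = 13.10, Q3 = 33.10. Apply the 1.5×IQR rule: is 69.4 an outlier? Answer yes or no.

IQR = Q3 − Q1 = 33.10 − 13.10 = 20.00.
Lower fence = Q1 − 1.5·IQR = 13.10 − 30.00 = -16.90.
Upper fence = Q3 + 1.5·IQR = 33.10 + 30.00 = 63.10.
69.4 lies above the upper fence.

yes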